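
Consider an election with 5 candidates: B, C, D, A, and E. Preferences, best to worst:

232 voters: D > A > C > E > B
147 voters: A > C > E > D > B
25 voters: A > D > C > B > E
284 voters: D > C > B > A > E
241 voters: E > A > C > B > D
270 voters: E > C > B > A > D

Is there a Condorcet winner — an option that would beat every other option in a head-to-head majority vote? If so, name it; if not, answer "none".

A

A vs B: 645–554 for A.
A vs C: 645–554 for A.
A vs D: 683–516 for A.
A vs E: 688–511 for A.
A beats every other option head-to-head.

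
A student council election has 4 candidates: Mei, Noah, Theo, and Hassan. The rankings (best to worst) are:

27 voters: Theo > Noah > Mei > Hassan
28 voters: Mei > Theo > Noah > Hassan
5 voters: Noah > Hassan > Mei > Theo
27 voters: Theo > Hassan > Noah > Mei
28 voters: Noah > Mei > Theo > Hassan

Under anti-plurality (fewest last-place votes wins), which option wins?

Last-place votes: Mei 27, Noah 0, Theo 5, Hassan 83.
Noah is ranked last by the fewest voters, so Noah wins.

Noah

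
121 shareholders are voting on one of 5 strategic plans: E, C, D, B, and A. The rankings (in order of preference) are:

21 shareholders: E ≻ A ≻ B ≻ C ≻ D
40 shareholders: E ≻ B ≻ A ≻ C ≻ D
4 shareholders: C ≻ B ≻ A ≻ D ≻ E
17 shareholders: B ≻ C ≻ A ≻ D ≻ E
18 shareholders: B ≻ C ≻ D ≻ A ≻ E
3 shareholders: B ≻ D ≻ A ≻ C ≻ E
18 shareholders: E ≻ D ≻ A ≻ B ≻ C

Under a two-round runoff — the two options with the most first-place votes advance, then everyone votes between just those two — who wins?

E

Round 1 first-place votes: E 79, C 4, D 0, B 38, A 0.
E and B advance.
Runoff: E is preferred to B by 79 voters; B by 42.
E wins the runoff.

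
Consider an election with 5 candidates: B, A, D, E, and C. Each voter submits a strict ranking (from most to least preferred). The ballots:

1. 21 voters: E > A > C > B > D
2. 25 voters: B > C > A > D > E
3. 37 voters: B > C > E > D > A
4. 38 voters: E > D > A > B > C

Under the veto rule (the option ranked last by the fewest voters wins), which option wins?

Last-place votes: B 0, A 37, D 21, E 25, C 38.
B is ranked last by the fewest voters, so B wins.

B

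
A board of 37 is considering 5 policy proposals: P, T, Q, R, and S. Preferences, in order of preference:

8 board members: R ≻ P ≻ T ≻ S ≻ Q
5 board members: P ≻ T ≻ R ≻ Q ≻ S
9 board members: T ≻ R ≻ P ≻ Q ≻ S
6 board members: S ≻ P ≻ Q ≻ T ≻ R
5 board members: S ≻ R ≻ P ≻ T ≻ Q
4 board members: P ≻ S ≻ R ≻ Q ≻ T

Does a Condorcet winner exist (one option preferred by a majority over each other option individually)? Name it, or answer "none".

none

Checking pairwise contests:
R beats P 22–15.
P beats T 28–9.
P beats Q 37–0.
T beats R 20–17.
P beats S 26–11.
Every option loses at least one head-to-head, so there is no Condorcet winner.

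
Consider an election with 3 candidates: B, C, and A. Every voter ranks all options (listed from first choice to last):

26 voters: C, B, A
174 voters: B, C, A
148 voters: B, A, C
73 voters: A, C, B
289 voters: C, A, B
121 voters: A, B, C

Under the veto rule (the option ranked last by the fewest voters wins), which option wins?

A

Last-place votes: B 362, C 269, A 200.
A is ranked last by the fewest voters, so A wins.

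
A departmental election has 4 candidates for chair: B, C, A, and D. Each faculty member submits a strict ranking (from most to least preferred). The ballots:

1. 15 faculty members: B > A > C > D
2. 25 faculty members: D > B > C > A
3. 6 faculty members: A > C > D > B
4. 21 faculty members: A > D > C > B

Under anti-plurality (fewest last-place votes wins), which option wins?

C

Last-place votes: B 27, C 0, A 25, D 15.
C is ranked last by the fewest voters, so C wins.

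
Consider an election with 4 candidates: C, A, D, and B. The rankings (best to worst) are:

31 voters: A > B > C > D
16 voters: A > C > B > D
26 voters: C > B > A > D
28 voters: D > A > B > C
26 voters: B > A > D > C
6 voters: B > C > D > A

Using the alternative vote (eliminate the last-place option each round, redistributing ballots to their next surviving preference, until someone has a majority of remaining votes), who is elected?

Round 1: C 26, A 47, D 28, B 32. Eliminate C.
Round 2: A 47, D 28, B 58. Eliminate D.
Round 3: A 75, B 58. A has a majority.

A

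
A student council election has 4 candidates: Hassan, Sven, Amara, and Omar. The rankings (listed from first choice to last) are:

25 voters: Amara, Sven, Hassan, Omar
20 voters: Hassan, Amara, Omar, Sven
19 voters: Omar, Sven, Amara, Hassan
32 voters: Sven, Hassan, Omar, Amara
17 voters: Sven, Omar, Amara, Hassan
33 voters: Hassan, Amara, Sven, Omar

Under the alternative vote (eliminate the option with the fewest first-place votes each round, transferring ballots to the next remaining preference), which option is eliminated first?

Omar

Round 1: Hassan 53, Sven 49, Amara 25, Omar 19. Eliminate Omar.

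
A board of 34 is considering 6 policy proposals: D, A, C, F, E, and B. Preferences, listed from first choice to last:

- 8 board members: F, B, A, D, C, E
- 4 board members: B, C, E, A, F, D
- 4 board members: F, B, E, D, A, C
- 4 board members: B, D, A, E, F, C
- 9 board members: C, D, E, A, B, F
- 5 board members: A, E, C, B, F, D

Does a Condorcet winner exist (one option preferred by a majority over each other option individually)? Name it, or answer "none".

B vs D: 25–9 for B.
B vs A: 20–14 for B.
B vs C: 20–14 for B.
B vs F: 22–12 for B.
B vs E: 20–14 for B.
B beats every other option head-to-head.

B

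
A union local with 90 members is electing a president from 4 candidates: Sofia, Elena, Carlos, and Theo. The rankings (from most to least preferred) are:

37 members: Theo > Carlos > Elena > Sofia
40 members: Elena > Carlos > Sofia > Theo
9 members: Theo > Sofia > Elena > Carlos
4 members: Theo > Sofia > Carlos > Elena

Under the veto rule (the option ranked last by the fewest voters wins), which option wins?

Last-place votes: Sofia 37, Elena 4, Carlos 9, Theo 40.
Elena is ranked last by the fewest voters, so Elena wins.

Elena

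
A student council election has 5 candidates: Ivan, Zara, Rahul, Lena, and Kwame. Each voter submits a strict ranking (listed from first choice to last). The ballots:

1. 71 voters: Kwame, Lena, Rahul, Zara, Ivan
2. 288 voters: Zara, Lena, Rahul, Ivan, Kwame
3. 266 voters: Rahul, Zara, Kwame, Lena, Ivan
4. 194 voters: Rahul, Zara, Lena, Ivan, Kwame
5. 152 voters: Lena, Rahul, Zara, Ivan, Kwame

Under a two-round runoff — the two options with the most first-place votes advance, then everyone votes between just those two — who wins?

Rahul

Round 1 first-place votes: Ivan 0, Zara 288, Rahul 460, Lena 152, Kwame 71.
Rahul and Zara advance.
Runoff: Rahul is preferred to Zara by 683 voters; Zara by 288.
Rahul wins the runoff.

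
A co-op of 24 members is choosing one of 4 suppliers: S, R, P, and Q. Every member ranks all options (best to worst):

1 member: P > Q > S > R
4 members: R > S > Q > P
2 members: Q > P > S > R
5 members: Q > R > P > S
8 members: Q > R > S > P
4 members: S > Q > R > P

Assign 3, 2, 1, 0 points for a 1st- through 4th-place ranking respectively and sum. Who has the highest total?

Q

S: 1·1 + 4·2 + 2·1 + 5·0 + 8·1 + 4·3 = 31
R: 1·0 + 4·3 + 2·0 + 5·2 + 8·2 + 4·1 = 42
P: 1·3 + 4·0 + 2·2 + 5·1 + 8·0 + 4·0 = 12
Q: 1·2 + 4·1 + 2·3 + 5·3 + 8·3 + 4·2 = 59
Q has the highest Borda score (59).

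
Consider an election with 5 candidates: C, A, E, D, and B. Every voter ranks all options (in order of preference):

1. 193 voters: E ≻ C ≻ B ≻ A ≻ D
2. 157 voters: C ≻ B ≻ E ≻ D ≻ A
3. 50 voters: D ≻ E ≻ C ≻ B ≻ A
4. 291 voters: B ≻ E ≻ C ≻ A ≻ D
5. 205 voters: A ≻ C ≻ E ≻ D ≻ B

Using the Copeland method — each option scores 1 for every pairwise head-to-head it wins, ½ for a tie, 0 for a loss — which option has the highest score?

E

C: beats A, D, and B; loses to E → score 3.
A: beats D; loses to C, E, and B → score 1.
E: beats C, A, and D; ties B → score 3.5.
D: loses to C, A, E, and B → score 0.
B: beats A and D; ties E; loses to C → score 2.5.
E has the best pairwise record.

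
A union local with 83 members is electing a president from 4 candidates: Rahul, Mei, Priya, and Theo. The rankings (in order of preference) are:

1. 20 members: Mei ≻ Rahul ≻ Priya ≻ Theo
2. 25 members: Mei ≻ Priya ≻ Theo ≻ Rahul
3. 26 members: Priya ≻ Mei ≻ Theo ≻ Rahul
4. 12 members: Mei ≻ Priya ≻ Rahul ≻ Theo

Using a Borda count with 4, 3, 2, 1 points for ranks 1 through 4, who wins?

Rahul: 20·3 + 25·1 + 26·1 + 12·2 = 135
Mei: 20·4 + 25·4 + 26·3 + 12·4 = 306
Priya: 20·2 + 25·3 + 26·4 + 12·3 = 255
Theo: 20·1 + 25·2 + 26·2 + 12·1 = 134
Mei has the highest Borda score (306).

Mei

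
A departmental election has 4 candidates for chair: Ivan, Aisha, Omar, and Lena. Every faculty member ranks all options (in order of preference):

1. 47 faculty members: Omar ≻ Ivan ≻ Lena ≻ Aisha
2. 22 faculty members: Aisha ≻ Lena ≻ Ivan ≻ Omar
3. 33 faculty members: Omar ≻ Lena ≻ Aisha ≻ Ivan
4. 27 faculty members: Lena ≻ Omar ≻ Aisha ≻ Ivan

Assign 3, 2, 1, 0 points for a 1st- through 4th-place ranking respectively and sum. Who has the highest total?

Ivan: 47·2 + 22·1 + 33·0 + 27·0 = 116
Aisha: 47·0 + 22·3 + 33·1 + 27·1 = 126
Omar: 47·3 + 22·0 + 33·3 + 27·2 = 294
Lena: 47·1 + 22·2 + 33·2 + 27·3 = 238
Omar has the highest Borda score (294).

Omar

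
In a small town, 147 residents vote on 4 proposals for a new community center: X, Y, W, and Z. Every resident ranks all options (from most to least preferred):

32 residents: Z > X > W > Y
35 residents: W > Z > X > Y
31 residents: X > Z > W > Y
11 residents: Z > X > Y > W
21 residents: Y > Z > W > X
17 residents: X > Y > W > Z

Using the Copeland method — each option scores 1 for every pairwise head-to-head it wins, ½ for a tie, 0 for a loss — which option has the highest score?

X: beats Y and W; loses to Z → score 2.
Y: loses to X, W, and Z → score 0.
W: beats Y; loses to X and Z → score 1.
Z: beats X, Y, and W → score 3.
Z has the best pairwise record.

Z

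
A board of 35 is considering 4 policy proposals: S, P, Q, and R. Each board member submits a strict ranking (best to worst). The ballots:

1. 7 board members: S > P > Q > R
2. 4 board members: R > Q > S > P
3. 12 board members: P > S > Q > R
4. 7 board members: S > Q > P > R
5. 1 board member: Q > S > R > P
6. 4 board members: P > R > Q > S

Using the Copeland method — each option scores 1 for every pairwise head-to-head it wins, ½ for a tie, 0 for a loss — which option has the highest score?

S

S: beats P, Q, and R → score 3.
P: beats Q and R; loses to S → score 2.
Q: beats R; loses to S and P → score 1.
R: loses to S, P, and Q → score 0.
S has the best pairwise record.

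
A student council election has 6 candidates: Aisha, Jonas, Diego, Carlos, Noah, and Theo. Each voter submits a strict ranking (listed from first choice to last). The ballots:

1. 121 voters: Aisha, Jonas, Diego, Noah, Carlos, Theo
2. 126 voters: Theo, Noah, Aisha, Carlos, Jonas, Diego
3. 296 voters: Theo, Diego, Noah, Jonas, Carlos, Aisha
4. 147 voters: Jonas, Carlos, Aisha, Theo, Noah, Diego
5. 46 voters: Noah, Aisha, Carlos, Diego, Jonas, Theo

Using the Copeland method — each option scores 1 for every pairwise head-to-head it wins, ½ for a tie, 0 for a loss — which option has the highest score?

Aisha: beats Diego; loses to Jonas, Carlos, Noah, and Theo → score 1.
Jonas: beats Aisha, Diego, and Carlos; loses to Noah and Theo → score 3.
Diego: beats Carlos and Noah; loses to Aisha, Jonas, and Theo → score 2.
Carlos: beats Aisha; loses to Jonas, Diego, Noah, and Theo → score 1.
Noah: beats Aisha, Jonas, and Carlos; loses to Diego and Theo → score 3.
Theo: beats Aisha, Jonas, Diego, Carlos, and Noah → score 5.
Theo has the best pairwise record.

Theo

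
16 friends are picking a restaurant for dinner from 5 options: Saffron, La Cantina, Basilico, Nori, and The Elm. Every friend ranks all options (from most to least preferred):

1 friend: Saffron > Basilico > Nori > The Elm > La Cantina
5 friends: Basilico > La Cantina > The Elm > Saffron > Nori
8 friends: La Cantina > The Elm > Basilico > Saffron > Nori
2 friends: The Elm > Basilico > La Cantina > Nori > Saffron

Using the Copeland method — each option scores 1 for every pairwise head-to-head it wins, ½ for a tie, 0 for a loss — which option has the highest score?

La Cantina

Saffron: beats Nori; loses to La Cantina, Basilico, and The Elm → score 1.
La Cantina: beats Saffron, Nori, and The Elm; ties Basilico → score 3.5.
Basilico: beats Saffron and Nori; ties La Cantina; loses to The Elm → score 2.5.
Nori: loses to Saffron, La Cantina, Basilico, and The Elm → score 0.
The Elm: beats Saffron, Basilico, and Nori; loses to La Cantina → score 3.
La Cantina has the best pairwise record.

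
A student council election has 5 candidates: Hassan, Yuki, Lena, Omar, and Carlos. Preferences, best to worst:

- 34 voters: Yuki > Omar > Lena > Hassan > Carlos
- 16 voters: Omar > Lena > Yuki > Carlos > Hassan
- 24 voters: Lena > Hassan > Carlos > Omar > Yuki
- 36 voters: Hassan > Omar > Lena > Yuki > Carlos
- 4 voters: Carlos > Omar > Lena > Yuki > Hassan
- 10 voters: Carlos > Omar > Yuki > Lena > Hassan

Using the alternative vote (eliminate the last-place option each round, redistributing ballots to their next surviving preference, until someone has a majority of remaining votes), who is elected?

Yuki

Round 1: Hassan 36, Yuki 34, Lena 24, Omar 16, Carlos 14. Eliminate Carlos.
Round 2: Hassan 36, Yuki 34, Lena 24, Omar 30. Eliminate Lena.
Round 3: Hassan 60, Yuki 34, Omar 30. Eliminate Omar.
Round 4: Hassan 60, Yuki 64. Yuki has a majority.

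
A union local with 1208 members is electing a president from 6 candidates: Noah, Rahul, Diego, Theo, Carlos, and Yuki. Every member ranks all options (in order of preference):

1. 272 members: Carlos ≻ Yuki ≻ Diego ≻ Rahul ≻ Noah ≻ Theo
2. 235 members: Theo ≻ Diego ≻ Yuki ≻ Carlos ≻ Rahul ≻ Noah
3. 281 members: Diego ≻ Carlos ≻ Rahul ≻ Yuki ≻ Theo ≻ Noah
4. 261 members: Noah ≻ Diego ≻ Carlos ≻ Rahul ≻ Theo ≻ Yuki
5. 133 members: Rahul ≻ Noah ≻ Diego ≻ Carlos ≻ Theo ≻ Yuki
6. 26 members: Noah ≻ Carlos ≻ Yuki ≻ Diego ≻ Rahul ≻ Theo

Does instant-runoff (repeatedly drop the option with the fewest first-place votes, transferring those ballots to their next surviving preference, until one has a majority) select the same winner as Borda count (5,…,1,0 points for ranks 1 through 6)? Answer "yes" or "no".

Instant-runoff — R1 Noah 287, Rahul 133, Diego 281, Theo 235, Carlos 272, Yuki 0 (Yuki out); R2 Noah 287, Rahul 133, Diego 281, Theo 235, Carlos 272 (Rahul out); R3 Noah 420, Diego 281, Theo 235, Carlos 272 (Theo out); R4 Noah 420, Diego 516, Carlos 272 (Carlos out); R5 Noah 420, Diego 788 (Diego winner). Winner: Diego.
Borda — scores: Noah 2239, Rahul 2835, Diego 4656, Theo 1850, Carlos 4107, Yuki 2433. Winner: Diego.
The two methods agree.

yes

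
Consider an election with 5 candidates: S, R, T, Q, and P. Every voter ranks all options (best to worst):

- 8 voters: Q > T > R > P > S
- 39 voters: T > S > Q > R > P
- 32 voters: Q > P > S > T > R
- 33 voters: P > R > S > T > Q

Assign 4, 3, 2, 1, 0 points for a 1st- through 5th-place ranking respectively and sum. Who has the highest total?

S

S: 8·0 + 39·3 + 32·2 + 33·2 = 247
R: 8·2 + 39·1 + 32·0 + 33·3 = 154
T: 8·3 + 39·4 + 32·1 + 33·1 = 245
Q: 8·4 + 39·2 + 32·4 + 33·0 = 238
P: 8·1 + 39·0 + 32·3 + 33·4 = 236
S has the highest Borda score (247).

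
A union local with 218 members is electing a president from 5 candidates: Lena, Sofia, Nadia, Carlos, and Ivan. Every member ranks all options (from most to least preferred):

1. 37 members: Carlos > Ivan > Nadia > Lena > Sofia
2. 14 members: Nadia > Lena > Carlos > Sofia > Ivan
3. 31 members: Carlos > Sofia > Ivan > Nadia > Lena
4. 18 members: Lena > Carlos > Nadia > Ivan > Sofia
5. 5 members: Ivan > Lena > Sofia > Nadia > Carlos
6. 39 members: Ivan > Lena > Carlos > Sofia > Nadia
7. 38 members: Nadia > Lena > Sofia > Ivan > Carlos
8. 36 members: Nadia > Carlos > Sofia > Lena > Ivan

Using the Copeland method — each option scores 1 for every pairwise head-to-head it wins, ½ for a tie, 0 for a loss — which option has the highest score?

Lena: beats Sofia and Carlos; loses to Nadia and Ivan → score 2.
Sofia: beats Ivan; loses to Lena, Nadia, and Carlos → score 1.
Nadia: beats Lena and Sofia; loses to Carlos and Ivan → score 2.
Carlos: beats Sofia, Nadia, and Ivan; loses to Lena → score 3.
Ivan: beats Lena and Nadia; loses to Sofia and Carlos → score 2.
Carlos has the best pairwise record.

Carlos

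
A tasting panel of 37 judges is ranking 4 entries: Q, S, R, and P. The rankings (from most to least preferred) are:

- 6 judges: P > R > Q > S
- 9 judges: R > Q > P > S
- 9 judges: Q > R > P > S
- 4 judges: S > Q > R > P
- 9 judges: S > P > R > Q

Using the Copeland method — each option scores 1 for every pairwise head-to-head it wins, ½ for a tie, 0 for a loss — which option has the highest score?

R

Q: beats S and P; loses to R → score 2.
S: loses to Q, R, and P → score 0.
R: beats Q, S, and P → score 3.
P: beats S; loses to Q and R → score 1.
R has the best pairwise record.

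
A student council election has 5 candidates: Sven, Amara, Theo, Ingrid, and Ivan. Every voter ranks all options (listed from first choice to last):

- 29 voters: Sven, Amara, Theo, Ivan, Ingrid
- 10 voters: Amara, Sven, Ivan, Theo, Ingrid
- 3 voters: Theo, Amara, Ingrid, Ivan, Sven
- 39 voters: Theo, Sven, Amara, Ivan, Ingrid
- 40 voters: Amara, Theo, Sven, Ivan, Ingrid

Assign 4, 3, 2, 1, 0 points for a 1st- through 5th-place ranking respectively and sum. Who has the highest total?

Amara

Sven: 29·4 + 10·3 + 3·0 + 39·3 + 40·2 = 343
Amara: 29·3 + 10·4 + 3·3 + 39·2 + 40·4 = 374
Theo: 29·2 + 10·1 + 3·4 + 39·4 + 40·3 = 356
Ingrid: 29·0 + 10·0 + 3·2 + 39·0 + 40·0 = 6
Ivan: 29·1 + 10·2 + 3·1 + 39·1 + 40·1 = 131
Amara has the highest Borda score (374).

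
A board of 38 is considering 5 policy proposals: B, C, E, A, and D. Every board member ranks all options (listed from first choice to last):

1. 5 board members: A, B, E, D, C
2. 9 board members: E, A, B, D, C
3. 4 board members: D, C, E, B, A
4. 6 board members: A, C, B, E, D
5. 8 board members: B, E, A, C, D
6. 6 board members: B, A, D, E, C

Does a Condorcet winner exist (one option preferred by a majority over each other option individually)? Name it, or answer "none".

Checking pairwise contests:
A beats B 20–18.
B beats C 28–10.
B beats E 25–13.
E beats A 21–17.
B beats D 34–4.
Every option loses at least one head-to-head, so there is no Condorcet winner.

none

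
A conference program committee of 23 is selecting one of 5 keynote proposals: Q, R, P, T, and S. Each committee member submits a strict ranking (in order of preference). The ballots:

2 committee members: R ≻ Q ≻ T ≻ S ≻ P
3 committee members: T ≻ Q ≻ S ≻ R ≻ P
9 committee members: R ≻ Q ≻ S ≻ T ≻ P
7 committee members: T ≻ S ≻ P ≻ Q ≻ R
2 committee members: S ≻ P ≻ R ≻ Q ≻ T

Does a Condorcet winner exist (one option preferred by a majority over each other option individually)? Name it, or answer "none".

none

Checking pairwise contests:
R beats Q 13–10.
S beats R 12–11.
Q beats P 14–9.
Q beats T 13–10.
Q beats S 14–9.
Every option loses at least one head-to-head, so there is no Condorcet winner.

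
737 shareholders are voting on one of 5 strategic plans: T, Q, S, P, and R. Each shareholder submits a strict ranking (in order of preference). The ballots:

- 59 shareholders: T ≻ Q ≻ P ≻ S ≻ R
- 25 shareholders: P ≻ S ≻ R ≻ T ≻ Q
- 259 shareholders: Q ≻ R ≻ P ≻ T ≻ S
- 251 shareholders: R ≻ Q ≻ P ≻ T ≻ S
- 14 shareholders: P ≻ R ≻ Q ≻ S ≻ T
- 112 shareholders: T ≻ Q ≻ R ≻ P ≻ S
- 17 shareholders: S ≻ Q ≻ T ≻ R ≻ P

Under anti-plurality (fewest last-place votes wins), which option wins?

Last-place votes: T 14, Q 25, S 622, P 17, R 59.
T is ranked last by the fewest voters, so T wins.

T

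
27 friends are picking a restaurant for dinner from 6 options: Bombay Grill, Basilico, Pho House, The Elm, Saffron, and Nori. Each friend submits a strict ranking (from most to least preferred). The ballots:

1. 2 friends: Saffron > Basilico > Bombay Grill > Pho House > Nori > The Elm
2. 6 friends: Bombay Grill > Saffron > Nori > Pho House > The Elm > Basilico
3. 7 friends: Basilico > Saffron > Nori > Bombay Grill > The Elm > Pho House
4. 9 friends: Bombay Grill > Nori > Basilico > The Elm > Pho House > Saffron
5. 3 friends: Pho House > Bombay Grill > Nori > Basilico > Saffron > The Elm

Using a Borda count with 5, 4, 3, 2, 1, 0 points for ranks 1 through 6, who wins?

Bombay Grill: 2·3 + 6·5 + 7·2 + 9·5 + 3·4 = 107
Basilico: 2·4 + 6·0 + 7·5 + 9·3 + 3·2 = 76
Pho House: 2·2 + 6·2 + 7·0 + 9·1 + 3·5 = 40
The Elm: 2·0 + 6·1 + 7·1 + 9·2 + 3·0 = 31
Saffron: 2·5 + 6·4 + 7·4 + 9·0 + 3·1 = 65
Nori: 2·1 + 6·3 + 7·3 + 9·4 + 3·3 = 86
Bombay Grill has the highest Borda score (107).

Bombay Grill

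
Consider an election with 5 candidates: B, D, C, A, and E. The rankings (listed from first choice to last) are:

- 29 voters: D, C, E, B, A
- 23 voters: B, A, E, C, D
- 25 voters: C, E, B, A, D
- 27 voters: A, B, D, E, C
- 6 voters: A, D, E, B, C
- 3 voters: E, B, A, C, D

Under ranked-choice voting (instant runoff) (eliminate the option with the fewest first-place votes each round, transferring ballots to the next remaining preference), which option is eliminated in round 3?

Round 1: B 23, D 29, C 25, A 33, E 3. Eliminate E.
Round 2: B 26, D 29, C 25, A 33. Eliminate C.
Round 3: B 51, D 29, A 33. Eliminate D.

D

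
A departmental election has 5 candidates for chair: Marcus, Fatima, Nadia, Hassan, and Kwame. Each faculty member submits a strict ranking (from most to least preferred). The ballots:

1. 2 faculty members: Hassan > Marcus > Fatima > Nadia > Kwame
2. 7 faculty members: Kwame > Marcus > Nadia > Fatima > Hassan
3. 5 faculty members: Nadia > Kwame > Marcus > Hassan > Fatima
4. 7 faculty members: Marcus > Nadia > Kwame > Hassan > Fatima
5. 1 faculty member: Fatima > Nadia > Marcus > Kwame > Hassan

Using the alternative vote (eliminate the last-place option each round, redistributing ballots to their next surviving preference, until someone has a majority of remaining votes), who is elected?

Kwame

Round 1: Marcus 7, Fatima 1, Nadia 5, Hassan 2, Kwame 7. Eliminate Fatima.
Round 2: Marcus 7, Nadia 6, Hassan 2, Kwame 7. Eliminate Hassan.
Round 3: Marcus 9, Nadia 6, Kwame 7. Eliminate Nadia.
Round 4: Marcus 10, Kwame 12. Kwame has a majority.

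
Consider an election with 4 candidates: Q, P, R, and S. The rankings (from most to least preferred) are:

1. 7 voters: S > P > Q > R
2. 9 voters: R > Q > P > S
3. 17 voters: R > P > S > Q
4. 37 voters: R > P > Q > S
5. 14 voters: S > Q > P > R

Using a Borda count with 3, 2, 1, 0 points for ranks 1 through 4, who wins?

Q: 7·1 + 9·2 + 17·0 + 37·1 + 14·2 = 90
P: 7·2 + 9·1 + 17·2 + 37·2 + 14·1 = 145
R: 7·0 + 9·3 + 17·3 + 37·3 + 14·0 = 189
S: 7·3 + 9·0 + 17·1 + 37·0 + 14·3 = 80
R has the highest Borda score (189).

R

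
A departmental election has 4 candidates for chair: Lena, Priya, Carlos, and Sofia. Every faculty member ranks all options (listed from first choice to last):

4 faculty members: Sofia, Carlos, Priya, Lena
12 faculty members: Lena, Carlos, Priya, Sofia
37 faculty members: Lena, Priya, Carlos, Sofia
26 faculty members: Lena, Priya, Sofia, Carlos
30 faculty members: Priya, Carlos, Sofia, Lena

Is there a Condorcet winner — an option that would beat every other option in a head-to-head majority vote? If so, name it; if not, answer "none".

Lena

Lena vs Priya: 75–34 for Lena.
Lena vs Carlos: 75–34 for Lena.
Lena vs Sofia: 75–34 for Lena.
Lena beats every other option head-to-head.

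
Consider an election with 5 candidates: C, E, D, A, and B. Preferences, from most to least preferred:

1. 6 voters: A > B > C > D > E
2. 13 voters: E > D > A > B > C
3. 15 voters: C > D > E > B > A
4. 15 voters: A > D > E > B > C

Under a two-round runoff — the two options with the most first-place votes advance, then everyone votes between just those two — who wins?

Round 1 first-place votes: C 15, E 13, D 0, A 21, B 0.
A and C advance.
Runoff: A is preferred to C by 34 voters; C by 15.
A wins the runoff.

A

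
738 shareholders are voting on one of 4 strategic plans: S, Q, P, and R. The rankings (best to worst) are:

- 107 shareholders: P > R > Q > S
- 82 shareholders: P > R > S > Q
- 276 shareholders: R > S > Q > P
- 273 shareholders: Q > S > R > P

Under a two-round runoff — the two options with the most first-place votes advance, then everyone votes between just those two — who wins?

R

Round 1 first-place votes: S 0, Q 273, P 189, R 276.
R and Q advance.
Runoff: R is preferred to Q by 465 voters; Q by 273.
R wins the runoff.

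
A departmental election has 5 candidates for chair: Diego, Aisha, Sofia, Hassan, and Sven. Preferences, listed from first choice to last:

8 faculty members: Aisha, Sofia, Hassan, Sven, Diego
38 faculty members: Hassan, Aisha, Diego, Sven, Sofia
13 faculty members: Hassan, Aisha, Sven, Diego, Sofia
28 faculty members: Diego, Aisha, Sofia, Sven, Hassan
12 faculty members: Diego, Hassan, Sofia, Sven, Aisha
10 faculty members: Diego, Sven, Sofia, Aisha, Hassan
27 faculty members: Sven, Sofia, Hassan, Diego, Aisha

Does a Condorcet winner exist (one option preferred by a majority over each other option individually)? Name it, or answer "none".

Checking pairwise contests:
Hassan beats Diego 86–50.
Diego beats Aisha 77–59.
Diego beats Sofia 101–35.
Sofia beats Hassan 73–63.
Diego beats Sven 88–48.
Every option loses at least one head-to-head, so there is no Condorcet winner.

none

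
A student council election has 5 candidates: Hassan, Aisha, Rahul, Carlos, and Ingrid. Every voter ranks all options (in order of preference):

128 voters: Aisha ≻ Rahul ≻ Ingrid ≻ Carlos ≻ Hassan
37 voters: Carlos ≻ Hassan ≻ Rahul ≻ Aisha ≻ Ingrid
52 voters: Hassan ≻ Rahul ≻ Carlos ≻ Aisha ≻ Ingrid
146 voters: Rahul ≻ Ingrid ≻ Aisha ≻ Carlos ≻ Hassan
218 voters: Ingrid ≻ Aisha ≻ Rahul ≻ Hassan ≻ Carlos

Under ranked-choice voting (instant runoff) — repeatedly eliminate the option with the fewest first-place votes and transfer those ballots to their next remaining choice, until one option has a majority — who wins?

Rahul

Round 1: Hassan 52, Aisha 128, Rahul 146, Carlos 37, Ingrid 218. Eliminate Carlos.
Round 2: Hassan 89, Aisha 128, Rahul 146, Ingrid 218. Eliminate Hassan.
Round 3: Aisha 128, Rahul 235, Ingrid 218. Eliminate Aisha.
Round 4: Rahul 363, Ingrid 218. Rahul has a majority.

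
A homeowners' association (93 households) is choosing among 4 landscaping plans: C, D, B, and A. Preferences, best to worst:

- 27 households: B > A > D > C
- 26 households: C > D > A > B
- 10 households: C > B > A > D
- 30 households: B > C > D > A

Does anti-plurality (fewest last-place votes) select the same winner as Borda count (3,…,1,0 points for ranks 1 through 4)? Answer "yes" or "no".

Anti-plurality — last-place votes: C 27, D 10, B 26, A 30. Winner: D.
Borda — scores: C 168, D 109, B 191, A 90. Winner: B.
The two methods disagree.

no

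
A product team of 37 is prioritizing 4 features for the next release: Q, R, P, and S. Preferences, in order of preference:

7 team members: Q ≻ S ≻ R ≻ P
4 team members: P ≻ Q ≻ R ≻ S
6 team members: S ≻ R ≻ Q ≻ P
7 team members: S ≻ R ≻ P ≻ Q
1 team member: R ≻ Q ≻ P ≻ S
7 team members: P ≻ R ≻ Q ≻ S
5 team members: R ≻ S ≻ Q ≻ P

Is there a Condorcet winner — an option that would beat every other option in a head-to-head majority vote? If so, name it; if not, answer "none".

Checking pairwise contests:
R beats Q 26–11.
S beats R 20–17.
Q beats P 19–18.
Q beats S 19–18.
Every option loses at least one head-to-head, so there is no Condorcet winner.

none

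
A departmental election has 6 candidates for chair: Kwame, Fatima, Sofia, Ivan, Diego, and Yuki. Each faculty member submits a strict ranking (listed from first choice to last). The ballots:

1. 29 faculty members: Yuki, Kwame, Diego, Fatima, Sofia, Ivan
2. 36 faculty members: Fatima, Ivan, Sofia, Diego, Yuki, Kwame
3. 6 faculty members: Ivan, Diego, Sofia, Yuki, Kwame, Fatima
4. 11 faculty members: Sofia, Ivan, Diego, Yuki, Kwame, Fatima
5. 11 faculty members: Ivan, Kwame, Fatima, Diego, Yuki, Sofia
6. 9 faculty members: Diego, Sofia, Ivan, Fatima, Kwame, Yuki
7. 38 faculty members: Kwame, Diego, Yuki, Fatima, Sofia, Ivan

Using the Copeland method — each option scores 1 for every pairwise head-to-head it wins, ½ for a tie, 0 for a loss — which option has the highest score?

Kwame: beats Fatima, Sofia, and Diego; loses to Ivan and Yuki → score 3.
Fatima: beats Sofia and Ivan; loses to Kwame, Diego, and Yuki → score 2.
Sofia: beats Ivan; loses to Kwame, Fatima, Diego, and Yuki → score 1.
Ivan: beats Kwame and Yuki; loses to Fatima, Sofia, and Diego → score 2.
Diego: beats Fatima, Sofia, Ivan, and Yuki; loses to Kwame → score 4.
Yuki: beats Kwame, Fatima, and Sofia; loses to Ivan and Diego → score 3.
Diego has the best pairwise record.

Diego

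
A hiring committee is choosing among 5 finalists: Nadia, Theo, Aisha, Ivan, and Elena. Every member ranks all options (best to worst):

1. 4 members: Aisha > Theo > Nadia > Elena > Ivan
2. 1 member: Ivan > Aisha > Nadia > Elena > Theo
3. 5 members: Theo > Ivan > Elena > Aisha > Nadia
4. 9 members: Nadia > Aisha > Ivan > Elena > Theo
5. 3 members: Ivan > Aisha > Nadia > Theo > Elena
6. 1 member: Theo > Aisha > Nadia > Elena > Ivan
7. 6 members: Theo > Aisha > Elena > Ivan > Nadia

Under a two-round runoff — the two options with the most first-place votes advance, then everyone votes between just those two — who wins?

Round 1 first-place votes: Nadia 9, Theo 12, Aisha 4, Ivan 4, Elena 0.
Theo and Nadia advance.
Runoff: Theo is preferred to Nadia by 16 voters; Nadia by 13.
Theo wins the runoff.

Theo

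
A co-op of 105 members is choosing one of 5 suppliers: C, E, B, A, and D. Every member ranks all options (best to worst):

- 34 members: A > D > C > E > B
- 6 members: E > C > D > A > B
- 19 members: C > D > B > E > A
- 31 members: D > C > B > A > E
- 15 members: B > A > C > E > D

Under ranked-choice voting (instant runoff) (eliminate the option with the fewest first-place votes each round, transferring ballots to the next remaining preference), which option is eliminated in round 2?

B

Round 1: C 19, E 6, B 15, A 34, D 31. Eliminate E.
Round 2: C 25, B 15, A 34, D 31. Eliminate B.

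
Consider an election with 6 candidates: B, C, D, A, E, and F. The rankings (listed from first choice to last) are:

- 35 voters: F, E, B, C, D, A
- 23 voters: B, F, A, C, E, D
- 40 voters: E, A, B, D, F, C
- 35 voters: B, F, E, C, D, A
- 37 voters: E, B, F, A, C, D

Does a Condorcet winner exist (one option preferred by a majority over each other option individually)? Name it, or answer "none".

Checking pairwise contests:
E beats B 112–58.
B beats C 170–0.
B beats D 170–0.
B beats A 130–40.
F beats E 93–77.
B beats F 135–35.
Every option loses at least one head-to-head, so there is no Condorcet winner.

none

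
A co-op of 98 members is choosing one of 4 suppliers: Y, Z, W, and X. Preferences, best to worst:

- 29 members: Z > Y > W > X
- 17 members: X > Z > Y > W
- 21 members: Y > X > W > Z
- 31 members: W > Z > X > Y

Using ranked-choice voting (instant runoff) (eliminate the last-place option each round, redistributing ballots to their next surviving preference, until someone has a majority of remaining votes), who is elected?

Round 1: Y 21, Z 29, W 31, X 17. Eliminate X.
Round 2: Y 21, Z 46, W 31. Eliminate Y.
Round 3: Z 46, W 52. W has a majority.

W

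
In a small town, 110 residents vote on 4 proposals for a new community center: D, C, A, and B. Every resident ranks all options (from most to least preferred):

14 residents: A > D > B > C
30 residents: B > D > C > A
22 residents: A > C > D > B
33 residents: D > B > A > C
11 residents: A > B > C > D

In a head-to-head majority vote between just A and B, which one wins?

Voters preferring A to B: 47; preferring B to A: 63.
B wins the head-to-head.

B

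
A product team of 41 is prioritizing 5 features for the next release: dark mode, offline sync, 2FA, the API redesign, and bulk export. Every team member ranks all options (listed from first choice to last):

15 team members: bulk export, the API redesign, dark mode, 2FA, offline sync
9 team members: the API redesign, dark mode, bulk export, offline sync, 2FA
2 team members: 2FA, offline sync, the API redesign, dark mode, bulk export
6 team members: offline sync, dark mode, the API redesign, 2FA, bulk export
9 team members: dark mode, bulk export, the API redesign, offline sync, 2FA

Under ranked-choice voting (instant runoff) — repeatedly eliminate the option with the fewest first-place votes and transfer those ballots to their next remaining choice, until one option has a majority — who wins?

Round 1: dark mode 9, offline sync 6, 2FA 2, the API redesign 9, bulk export 15. Eliminate 2FA.
Round 2: dark mode 9, offline sync 8, the API redesign 9, bulk export 15. Eliminate offline sync.
Round 3: dark mode 15, the API redesign 11, bulk export 15. Eliminate the API redesign.
Round 4: dark mode 26, bulk export 15. Dark mode has a majority.

dark mode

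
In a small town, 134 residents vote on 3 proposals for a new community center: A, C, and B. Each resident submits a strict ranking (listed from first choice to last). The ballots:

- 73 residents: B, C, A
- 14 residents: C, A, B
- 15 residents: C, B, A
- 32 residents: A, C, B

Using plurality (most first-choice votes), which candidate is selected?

B

First-place votes: A 32, C 29, B 73.
B has the most first-place votes.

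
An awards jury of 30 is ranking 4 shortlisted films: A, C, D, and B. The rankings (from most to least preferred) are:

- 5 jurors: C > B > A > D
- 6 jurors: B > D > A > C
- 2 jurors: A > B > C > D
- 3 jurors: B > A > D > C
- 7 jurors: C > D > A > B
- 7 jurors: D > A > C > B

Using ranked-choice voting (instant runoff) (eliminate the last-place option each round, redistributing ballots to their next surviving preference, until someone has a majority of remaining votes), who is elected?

Round 1: A 2, C 12, D 7, B 9. Eliminate A.
Round 2: C 12, D 7, B 11. Eliminate D.
Round 3: C 19, B 11. C has a majority.

C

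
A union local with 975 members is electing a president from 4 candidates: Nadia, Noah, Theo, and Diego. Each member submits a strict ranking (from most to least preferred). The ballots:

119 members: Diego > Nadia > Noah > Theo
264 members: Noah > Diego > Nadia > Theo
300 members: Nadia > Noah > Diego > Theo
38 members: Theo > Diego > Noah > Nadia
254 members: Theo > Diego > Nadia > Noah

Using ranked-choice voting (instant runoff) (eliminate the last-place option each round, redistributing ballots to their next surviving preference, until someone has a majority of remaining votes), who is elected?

Nadia

Round 1: Nadia 300, Noah 264, Theo 292, Diego 119. Eliminate Diego.
Round 2: Nadia 419, Noah 264, Theo 292. Eliminate Noah.
Round 3: Nadia 683, Theo 292. Nadia has a majority.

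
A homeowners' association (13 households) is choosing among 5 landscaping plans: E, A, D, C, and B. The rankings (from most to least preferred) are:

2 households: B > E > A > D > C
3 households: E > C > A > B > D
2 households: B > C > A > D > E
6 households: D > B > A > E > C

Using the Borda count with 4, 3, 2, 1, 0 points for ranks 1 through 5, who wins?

E: 2·3 + 3·4 + 2·0 + 6·1 = 24
A: 2·2 + 3·2 + 2·2 + 6·2 = 26
D: 2·1 + 3·0 + 2·1 + 6·4 = 28
C: 2·0 + 3·3 + 2·3 + 6·0 = 15
B: 2·4 + 3·1 + 2·4 + 6·3 = 37
B has the highest Borda score (37).

B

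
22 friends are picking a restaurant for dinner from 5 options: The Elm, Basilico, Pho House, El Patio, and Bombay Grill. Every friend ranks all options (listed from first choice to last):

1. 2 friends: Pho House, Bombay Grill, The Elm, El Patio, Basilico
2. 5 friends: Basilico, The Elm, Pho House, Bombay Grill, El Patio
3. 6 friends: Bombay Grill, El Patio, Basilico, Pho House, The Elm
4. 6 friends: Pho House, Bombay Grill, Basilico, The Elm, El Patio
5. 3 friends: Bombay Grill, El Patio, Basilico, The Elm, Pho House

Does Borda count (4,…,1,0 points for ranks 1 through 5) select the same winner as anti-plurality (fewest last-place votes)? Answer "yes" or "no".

yes

Borda — scores: The Elm 28, Basilico 50, Pho House 48, El Patio 29, Bombay Grill 65. Winner: Bombay Grill.
Anti-plurality — last-place votes: The Elm 6, Basilico 2, Pho House 3, El Patio 11, Bombay Grill 0. Winner: Bombay Grill.
The two methods agree.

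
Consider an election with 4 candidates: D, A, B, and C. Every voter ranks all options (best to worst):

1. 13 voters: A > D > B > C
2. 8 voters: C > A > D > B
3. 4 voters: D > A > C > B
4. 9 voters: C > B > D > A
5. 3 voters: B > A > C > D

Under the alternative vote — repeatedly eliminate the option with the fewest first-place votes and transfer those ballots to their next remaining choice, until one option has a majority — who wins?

A

Round 1: D 4, A 13, B 3, C 17. Eliminate B.
Round 2: D 4, A 16, C 17. Eliminate D.
Round 3: A 20, C 17. A has a majority.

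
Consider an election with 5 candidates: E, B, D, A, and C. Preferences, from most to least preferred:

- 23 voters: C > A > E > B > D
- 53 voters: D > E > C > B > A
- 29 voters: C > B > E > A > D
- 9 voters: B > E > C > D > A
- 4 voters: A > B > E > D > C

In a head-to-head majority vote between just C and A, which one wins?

C

Voters preferring C to A: 114; preferring A to C: 4.
C wins the head-to-head.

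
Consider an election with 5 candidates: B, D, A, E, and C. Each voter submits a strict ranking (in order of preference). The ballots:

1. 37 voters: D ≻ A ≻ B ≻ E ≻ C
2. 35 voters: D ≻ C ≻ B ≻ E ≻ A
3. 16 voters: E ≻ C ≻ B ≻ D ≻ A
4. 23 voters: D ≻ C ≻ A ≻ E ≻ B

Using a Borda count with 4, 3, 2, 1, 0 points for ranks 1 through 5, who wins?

B: 37·2 + 35·2 + 16·2 + 23·0 = 176
D: 37·4 + 35·4 + 16·1 + 23·4 = 396
A: 37·3 + 35·0 + 16·0 + 23·2 = 157
E: 37·1 + 35·1 + 16·4 + 23·1 = 159
C: 37·0 + 35·3 + 16·3 + 23·3 = 222
D has the highest Borda score (396).

D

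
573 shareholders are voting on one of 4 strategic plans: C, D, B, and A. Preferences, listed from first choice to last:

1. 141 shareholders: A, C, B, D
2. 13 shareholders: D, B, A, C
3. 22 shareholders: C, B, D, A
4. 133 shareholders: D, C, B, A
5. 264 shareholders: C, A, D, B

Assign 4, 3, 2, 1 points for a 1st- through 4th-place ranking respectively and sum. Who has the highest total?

C

C: 141·3 + 13·1 + 22·4 + 133·3 + 264·4 = 1979
D: 141·1 + 13·4 + 22·2 + 133·4 + 264·2 = 1297
B: 141·2 + 13·3 + 22·3 + 133·2 + 264·1 = 917
A: 141·4 + 13·2 + 22·1 + 133·1 + 264·3 = 1537
C has the highest Borda score (1979).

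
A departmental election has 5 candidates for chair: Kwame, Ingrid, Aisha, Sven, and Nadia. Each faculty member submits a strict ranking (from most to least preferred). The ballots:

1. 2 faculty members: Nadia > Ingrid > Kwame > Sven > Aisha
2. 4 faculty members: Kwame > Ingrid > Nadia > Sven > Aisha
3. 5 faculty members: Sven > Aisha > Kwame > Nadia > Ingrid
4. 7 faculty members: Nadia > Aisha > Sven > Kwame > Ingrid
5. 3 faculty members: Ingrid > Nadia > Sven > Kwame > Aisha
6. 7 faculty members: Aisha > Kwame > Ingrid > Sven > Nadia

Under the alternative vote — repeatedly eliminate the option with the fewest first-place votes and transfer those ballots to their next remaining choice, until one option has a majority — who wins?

Round 1: Kwame 4, Ingrid 3, Aisha 7, Sven 5, Nadia 9. Eliminate Ingrid.
Round 2: Kwame 4, Aisha 7, Sven 5, Nadia 12. Eliminate Kwame.
Round 3: Aisha 7, Sven 5, Nadia 16. Nadia has a majority.

Nadia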